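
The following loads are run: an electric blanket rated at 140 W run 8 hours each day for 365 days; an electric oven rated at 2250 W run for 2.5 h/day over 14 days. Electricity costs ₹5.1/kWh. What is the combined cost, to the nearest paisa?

electric blanket: Runtime = 8 h/day × 365 days = 2920 h
electric blanket: 0.14 kW × 2920 h = 408.8 kWh
electric oven: Runtime = 2.5 h/day × 14 days = 35 h
electric oven: 2.25 kW × 35 h = 78.75 kWh
Total energy = 487.55 kWh
Cost = 487.55 × ₹5.1 = ₹2486.51

₹2486.51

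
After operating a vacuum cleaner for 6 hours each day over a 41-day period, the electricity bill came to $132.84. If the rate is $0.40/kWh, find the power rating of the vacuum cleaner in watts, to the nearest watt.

Energy = $132.84 ÷ $0.40/kWh = 332.1 kWh
Runtime = 6 h/day × 41 days = 246 h
Power = 332.1 kWh ÷ 246 h = 1.35 kW = 1350 W

1350 W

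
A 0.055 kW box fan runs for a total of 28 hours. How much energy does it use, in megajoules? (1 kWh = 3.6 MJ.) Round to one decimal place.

Energy = 0.055 kW × 28 h = 1.54 kWh
= 1.54 × 3.6 MJ = 5.5 MJ

5.5 MJ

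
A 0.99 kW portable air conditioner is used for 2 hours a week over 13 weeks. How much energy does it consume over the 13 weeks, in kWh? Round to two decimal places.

Runtime = 2 h/week × 13 weeks = 26 h
Energy = 0.99 kW × 26 h = 25.74 kWh

25.74 kWh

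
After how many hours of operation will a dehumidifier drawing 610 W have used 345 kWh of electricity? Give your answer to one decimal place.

Hours = 345 kWh ÷ 0.61 kW = 565.6 h

565.6 h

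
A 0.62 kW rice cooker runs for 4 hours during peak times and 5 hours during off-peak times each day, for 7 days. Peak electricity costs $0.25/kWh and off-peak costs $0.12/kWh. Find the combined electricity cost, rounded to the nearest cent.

$6.94

Peak energy = 0.62 kW × 4 h × 7 = 17.36 kWh
Off-peak energy = 0.62 kW × 5 h × 7 = 21.7 kWh
Cost = 17.36 × $0.25 + 21.7 × $0.12 = $4.34 + $2.604 = $6.94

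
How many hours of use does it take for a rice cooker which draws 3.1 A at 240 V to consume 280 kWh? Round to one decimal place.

376.3 h

Power = 3.1 A × 240 V = 744 W = 0.744 kW
Hours = 280 kWh ÷ 0.744 kW = 376.3 h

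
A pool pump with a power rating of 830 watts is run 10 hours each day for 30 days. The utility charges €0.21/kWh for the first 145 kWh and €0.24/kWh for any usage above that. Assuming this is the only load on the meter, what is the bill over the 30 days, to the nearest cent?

Runtime = 10 h/day × 30 days = 300 h
Energy = 0.83 kW × 300 h = 249 kWh
Tier 1 (0–145 kWh): 145 × €0.21 = €30.45
Above 145 kWh: 104 × €0.24 = €24.96
Bill = €55.41

€55.41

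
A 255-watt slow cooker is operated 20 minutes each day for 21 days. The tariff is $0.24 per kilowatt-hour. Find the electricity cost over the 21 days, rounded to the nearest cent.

Runtime = 20 min × 21 = 420 min = 7 h
Energy = 0.255 kW × 7 h = 1.785 kWh
Cost = 1.785 kWh × $0.24/kWh = $0.43

$0.43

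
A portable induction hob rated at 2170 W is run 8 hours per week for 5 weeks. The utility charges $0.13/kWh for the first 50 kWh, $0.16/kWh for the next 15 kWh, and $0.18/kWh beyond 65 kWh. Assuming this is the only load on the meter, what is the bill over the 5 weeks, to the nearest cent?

Runtime = 8 h/week × 5 weeks = 40 h
Energy = 2.17 kW × 40 h = 86.8 kWh
Tier 1 (0–50 kWh): 50 × $0.13 = $6.5
Tier 2 (50–65 kWh): 15 × $0.16 = $2.4
Above 65 kWh: 21.8 × $0.18 = $3.924
Bill = $12.82

$12.82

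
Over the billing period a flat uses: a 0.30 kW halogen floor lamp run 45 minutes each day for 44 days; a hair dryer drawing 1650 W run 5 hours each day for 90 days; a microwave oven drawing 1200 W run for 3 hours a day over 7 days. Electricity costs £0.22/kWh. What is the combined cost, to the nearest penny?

£171.07

halogen floor lamp: Runtime = 45 min × 44 = 1980 min = 33 h
halogen floor lamp: 0.3 kW × 33 h = 9.9 kWh
hair dryer: Runtime = 5 h/day × 90 days = 450 h
hair dryer: 1.65 kW × 450 h = 742.5 kWh
microwave oven: Runtime = 3 h/day × 7 days = 21 h
microwave oven: 1.2 kW × 21 h = 25.2 kWh
Total energy = 777.6 kWh
Cost = 777.6 × £0.22 = £171.07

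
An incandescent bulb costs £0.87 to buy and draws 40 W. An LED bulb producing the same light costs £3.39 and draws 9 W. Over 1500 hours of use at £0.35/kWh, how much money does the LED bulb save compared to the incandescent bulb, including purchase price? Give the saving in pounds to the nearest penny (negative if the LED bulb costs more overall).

£13.76

incandescent bulb: £0.87 + (40/1000) kW × 1500 h × £0.35 = £0.87 + £21 = £21.87
LED bulb: £3.39 + (9/1000) kW × 1500 h × £0.35 = £3.39 + £4.725 = £8.115
Saving = £21.87 − £8.115 = £13.755 → £13.76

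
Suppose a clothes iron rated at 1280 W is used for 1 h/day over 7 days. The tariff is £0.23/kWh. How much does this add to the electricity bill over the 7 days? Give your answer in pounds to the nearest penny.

£2.06

Runtime = 1 h/day × 7 days = 7 h
Energy = 1.28 kW × 7 h = 8.96 kWh
Cost = 8.96 kWh × £0.23/kWh = £2.06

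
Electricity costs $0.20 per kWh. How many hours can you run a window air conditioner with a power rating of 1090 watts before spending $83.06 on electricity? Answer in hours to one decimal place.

381.0 h

Energy available = $83.06 ÷ $0.20/kWh = 415.3 kWh
Hours = 415.3 kWh ÷ 1.09 kW = 381.0 h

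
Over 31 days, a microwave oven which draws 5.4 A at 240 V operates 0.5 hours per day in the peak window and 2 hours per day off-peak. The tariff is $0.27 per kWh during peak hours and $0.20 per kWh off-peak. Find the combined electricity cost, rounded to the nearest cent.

Power = 5.4 A × 240 V = 1296 W = 1.296 kW
Peak energy = 1.296 kW × 0.5 h × 31 = 20.088 kWh
Off-peak energy = 1.296 kW × 2 h × 31 = 80.352 kWh
Cost = 20.088 × $0.27 + 80.352 × $0.20 = $5.42376 + $16.0704 = $21.49

$21.49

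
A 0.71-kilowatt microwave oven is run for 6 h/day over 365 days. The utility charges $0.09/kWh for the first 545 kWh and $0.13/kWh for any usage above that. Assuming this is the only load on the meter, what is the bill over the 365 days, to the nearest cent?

$180.34

Runtime = 6 h/day × 365 days = 2190 h
Energy = 0.71 kW × 2190 h = 1554.9 kWh
Tier 1 (0–545 kWh): 545 × $0.09 = $49.05
Above 545 kWh: 1009.9 × $0.13 = $131.287
Bill = $180.34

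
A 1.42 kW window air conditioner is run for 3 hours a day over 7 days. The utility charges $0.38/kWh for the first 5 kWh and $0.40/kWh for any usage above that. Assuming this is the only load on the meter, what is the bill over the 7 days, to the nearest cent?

Runtime = 3 h/day × 7 days = 21 h
Energy = 1.42 kW × 21 h = 29.82 kWh
Tier 1 (0–5 kWh): 5 × $0.38 = $1.9
Above 5 kWh: 24.82 × $0.40 = $9.928
Bill = $11.83

$11.83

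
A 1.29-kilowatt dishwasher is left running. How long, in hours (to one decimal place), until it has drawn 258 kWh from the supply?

Hours = 258 kWh ÷ 1.29 kW = 200.0 h

200.0 h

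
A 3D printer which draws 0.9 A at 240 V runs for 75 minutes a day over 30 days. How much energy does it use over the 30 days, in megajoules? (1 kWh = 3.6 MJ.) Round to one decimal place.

29.2 MJ

Power = 0.9 A × 240 V = 216 W = 0.216 kW
Runtime = 75 min × 30 = 2250 min = 37.5 h
Energy = 0.216 kW × 37.5 h = 8.1 kWh
= 8.1 × 3.6 MJ = 29.2 MJ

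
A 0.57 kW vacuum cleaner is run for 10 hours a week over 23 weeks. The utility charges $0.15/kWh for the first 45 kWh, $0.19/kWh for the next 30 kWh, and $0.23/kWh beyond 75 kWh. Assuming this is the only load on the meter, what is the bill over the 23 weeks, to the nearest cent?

Runtime = 10 h/week × 23 weeks = 230 h
Energy = 0.57 kW × 230 h = 131.1 kWh
Tier 1 (0–45 kWh): 45 × $0.15 = $6.75
Tier 2 (45–75 kWh): 30 × $0.19 = $5.7
Above 75 kWh: 56.1 × $0.23 = $12.903
Bill = $25.35

$25.35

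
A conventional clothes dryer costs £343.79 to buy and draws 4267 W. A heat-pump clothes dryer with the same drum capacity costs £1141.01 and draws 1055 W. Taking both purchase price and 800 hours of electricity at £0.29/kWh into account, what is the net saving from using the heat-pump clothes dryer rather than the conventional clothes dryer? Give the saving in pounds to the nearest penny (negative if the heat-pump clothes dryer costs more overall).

conventional clothes dryer: £343.79 + (4267/1000) kW × 800 h × £0.29 = £343.79 + £989.944 = £1333.734
heat-pump clothes dryer: £1141.01 + (1055/1000) kW × 800 h × £0.29 = £1141.01 + £244.76 = £1385.77
Saving = £1333.734 − £1385.77 = −£52.036 → -£52.04

-£52.04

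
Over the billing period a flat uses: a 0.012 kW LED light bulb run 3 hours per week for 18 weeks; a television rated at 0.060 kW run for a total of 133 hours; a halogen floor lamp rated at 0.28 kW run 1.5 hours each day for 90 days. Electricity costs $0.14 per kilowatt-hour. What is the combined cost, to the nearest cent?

LED light bulb: Runtime = 3 h/week × 18 weeks = 54 h
LED light bulb: 0.012 kW × 54 h = 0.648 kWh
television: 0.06 kW × 133 h = 7.98 kWh
halogen floor lamp: Runtime = 1.5 h/day × 90 days = 135 h
halogen floor lamp: 0.28 kW × 135 h = 37.8 kWh
Total energy = 46.428 kWh
Cost = 46.428 × $0.14 = $6.50

$6.50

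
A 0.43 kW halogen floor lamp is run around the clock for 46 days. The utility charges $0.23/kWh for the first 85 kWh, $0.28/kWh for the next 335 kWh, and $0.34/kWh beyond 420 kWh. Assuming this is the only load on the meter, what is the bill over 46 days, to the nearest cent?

$131.95

Runtime = 24 h × 46 = 1104 h
Energy = 0.43 kW × 1104 h = 474.72 kWh
Tier 1 (0–85 kWh): 85 × $0.23 = $19.55
Tier 2 (85–420 kWh): 335 × $0.28 = $93.8
Above 420 kWh: 54.72 × $0.34 = $18.6048
Bill = $131.95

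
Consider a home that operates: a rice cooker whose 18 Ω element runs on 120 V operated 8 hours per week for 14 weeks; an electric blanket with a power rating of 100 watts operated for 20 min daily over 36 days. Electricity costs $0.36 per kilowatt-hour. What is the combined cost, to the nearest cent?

$32.69

rice cooker: Power = V²/R = 120²/18 = 800 W = 0.8 kW
rice cooker: Runtime = 8 h/week × 14 weeks = 112 h
rice cooker: 0.8 kW × 112 h = 89.6 kWh
electric blanket: Runtime = 20 min × 36 = 720 min = 12 h
electric blanket: 0.1 kW × 12 h = 1.2 kWh
Total energy = 90.8 kWh
Cost = 90.8 × $0.36 = $32.69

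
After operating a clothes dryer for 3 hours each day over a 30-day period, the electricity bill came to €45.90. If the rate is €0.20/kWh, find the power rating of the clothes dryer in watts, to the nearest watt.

Energy = €45.90 ÷ €0.20/kWh = 229.5 kWh
Runtime = 3 h/day × 30 days = 90 h
Power = 229.5 kWh ÷ 90 h = 2.55 kW = 2550 W

2550 W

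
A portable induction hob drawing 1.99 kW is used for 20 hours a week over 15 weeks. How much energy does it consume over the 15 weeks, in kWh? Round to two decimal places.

Runtime = 20 h/week × 15 weeks = 300 h
Energy = 1.99 kW × 300 h = 597 kWh

597.00 kWh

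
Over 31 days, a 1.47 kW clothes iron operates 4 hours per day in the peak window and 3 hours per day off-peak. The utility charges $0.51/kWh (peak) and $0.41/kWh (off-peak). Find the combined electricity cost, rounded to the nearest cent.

$149.01

Peak energy = 1.47 kW × 4 h × 31 = 182.28 kWh
Off-peak energy = 1.47 kW × 3 h × 31 = 136.71 kWh
Cost = 182.28 × $0.51 + 136.71 × $0.41 = $92.9628 + $56.0511 = $149.01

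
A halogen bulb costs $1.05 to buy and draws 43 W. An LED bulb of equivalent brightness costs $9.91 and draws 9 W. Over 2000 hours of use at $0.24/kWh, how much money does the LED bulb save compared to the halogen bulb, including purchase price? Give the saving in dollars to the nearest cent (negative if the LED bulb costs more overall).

$7.46

halogen bulb: $1.05 + (43/1000) kW × 2000 h × $0.24 = $1.05 + $20.64 = $21.69
LED bulb: $9.91 + (9/1000) kW × 2000 h × $0.24 = $9.91 + $4.32 = $14.23
Saving = $21.69 − $14.23 = $7.46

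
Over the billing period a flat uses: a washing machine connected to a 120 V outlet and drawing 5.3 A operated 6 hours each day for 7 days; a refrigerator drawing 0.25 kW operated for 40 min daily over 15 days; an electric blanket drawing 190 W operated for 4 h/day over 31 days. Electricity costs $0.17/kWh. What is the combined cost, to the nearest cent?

washing machine: Power = 5.3 A × 120 V = 636 W = 0.636 kW
washing machine: Runtime = 6 h/day × 7 days = 42 h
washing machine: 0.636 kW × 42 h = 26.712 kWh
refrigerator: Runtime = 40 min × 15 = 600 min = 10 h
refrigerator: 0.25 kW × 10 h = 2.5 kWh
electric blanket: Runtime = 4 h/day × 31 days = 124 h
electric blanket: 0.19 kW × 124 h = 23.56 kWh
Total energy = 52.772 kWh
Cost = 52.772 × $0.17 = $8.97

$8.97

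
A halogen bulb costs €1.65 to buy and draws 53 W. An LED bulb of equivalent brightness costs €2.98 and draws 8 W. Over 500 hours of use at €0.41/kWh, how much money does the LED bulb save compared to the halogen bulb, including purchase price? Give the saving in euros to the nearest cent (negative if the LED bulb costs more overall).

€7.90

halogen bulb: €1.65 + (53/1000) kW × 500 h × €0.41 = €1.65 + €10.865 = €12.515
LED bulb: €2.98 + (8/1000) kW × 500 h × €0.41 = €2.98 + €1.64 = €4.62
Saving = €12.515 − €4.62 = €7.895 → €7.90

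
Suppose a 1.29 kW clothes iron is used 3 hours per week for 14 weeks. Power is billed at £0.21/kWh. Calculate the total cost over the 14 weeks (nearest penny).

£11.38

Runtime = 3 h/week × 14 weeks = 42 h
Energy = 1.29 kW × 42 h = 54.18 kWh
Cost = 54.18 kWh × £0.21/kWh = £11.38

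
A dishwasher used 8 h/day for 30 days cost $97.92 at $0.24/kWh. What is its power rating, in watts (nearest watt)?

1700 W

Energy = $97.92 ÷ $0.24/kWh = 408 kWh
Runtime = 8 h/day × 30 days = 240 h
Power = 408 kWh ÷ 240 h = 1.7 kW = 1700 W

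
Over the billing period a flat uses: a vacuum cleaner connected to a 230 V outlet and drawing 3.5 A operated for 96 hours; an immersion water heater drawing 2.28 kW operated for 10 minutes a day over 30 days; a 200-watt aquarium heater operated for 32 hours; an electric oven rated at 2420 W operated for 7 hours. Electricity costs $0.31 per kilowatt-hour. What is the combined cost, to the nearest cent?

vacuum cleaner: Power = 3.5 A × 230 V = 805 W = 0.805 kW
vacuum cleaner: 0.805 kW × 96 h = 77.28 kWh
immersion water heater: Runtime = 10 min × 30 = 300 min = 5 h
immersion water heater: 2.28 kW × 5 h = 11.4 kWh
aquarium heater: 0.2 kW × 32 h = 6.4 kWh
electric oven: 2.42 kW × 7 h = 16.94 kWh
Total energy = 112.02 kWh
Cost = 112.02 × $0.31 = $34.73

$34.73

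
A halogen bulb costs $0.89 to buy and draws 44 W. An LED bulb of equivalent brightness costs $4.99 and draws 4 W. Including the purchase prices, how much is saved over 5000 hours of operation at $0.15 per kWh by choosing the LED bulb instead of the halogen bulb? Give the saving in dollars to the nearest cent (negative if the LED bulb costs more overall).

$25.90

halogen bulb: $0.89 + (44/1000) kW × 5000 h × $0.15 = $0.89 + $33 = $33.89
LED bulb: $4.99 + (4/1000) kW × 5000 h × $0.15 = $4.99 + $3 = $7.99
Saving = $33.89 − $7.99 = $25.9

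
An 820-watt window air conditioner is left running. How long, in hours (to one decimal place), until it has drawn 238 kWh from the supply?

290.2 h

Hours = 238 kWh ÷ 0.82 kW = 290.2 h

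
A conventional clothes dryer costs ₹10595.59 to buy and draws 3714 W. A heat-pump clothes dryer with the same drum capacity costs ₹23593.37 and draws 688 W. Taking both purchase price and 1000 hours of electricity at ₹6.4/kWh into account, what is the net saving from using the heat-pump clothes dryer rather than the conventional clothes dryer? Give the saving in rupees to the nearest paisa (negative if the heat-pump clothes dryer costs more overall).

₹6368.62

conventional clothes dryer: ₹10595.59 + (3714/1000) kW × 1000 h × ₹6.4 = ₹10595.59 + ₹23769.6 = ₹34365.19
heat-pump clothes dryer: ₹23593.37 + (688/1000) kW × 1000 h × ₹6.4 = ₹23593.37 + ₹4403.2 = ₹27996.57
Saving = ₹34365.19 − ₹27996.57 = ₹6368.62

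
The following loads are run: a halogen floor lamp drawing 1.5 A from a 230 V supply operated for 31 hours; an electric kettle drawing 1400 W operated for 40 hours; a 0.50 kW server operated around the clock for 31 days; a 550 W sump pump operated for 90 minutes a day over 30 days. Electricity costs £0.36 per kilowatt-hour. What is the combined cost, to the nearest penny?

halogen floor lamp: Power = 1.5 A × 230 V = 345 W = 0.345 kW
halogen floor lamp: 0.345 kW × 31 h = 10.695 kWh
electric kettle: 1.4 kW × 40 h = 56 kWh
server: Runtime = 24 h × 31 = 744 h
server: 0.5 kW × 744 h = 372 kWh
sump pump: Runtime = 90 min × 30 = 2700 min = 45 h
sump pump: 0.55 kW × 45 h = 24.75 kWh
Total energy = 463.445 kWh
Cost = 463.445 × £0.36 = £166.84

£166.84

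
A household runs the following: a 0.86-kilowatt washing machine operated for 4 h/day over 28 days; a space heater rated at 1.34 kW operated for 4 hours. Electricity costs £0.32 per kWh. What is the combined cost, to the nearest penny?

£32.54

washing machine: Runtime = 4 h/day × 28 days = 112 h
washing machine: 0.86 kW × 112 h = 96.32 kWh
space heater: 1.34 kW × 4 h = 5.36 kWh
Total energy = 101.68 kWh
Cost = 101.68 × £0.32 = £32.54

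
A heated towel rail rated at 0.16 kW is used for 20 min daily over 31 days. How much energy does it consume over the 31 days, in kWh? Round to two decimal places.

1.65 kWh

Runtime = 20 min × 31 = 620 min = 10.333333… h
Energy = 0.16 kW × 10.333333… h = 1.653333… kWh ≈ 1.65 kWh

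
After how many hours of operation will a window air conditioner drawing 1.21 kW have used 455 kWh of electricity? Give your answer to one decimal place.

376.0 h

Hours = 455 kWh ÷ 1.21 kW = 376.0 h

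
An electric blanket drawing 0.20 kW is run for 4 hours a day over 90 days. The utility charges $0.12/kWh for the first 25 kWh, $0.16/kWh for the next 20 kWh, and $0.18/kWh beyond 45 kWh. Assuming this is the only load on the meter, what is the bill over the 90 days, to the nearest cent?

$11.06

Runtime = 4 h/day × 90 days = 360 h
Energy = 0.2 kW × 360 h = 72 kWh
Tier 1 (0–25 kWh): 25 × $0.12 = $3
Tier 2 (25–45 kWh): 20 × $0.16 = $3.2
Above 45 kWh: 27 × $0.18 = $4.86
Bill = $11.06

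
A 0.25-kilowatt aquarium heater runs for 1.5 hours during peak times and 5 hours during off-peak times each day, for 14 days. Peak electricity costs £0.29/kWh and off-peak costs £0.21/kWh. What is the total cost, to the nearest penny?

Peak energy = 0.25 kW × 1.5 h × 14 = 5.25 kWh
Off-peak energy = 0.25 kW × 5 h × 14 = 17.5 kWh
Cost = 5.25 × £0.29 + 17.5 × £0.21 = £1.5225 + £3.675 = £5.20

£5.20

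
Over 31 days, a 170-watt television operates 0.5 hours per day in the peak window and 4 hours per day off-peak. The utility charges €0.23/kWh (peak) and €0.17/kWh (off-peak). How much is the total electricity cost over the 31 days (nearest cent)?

€4.19

Peak energy = 0.17 kW × 0.5 h × 31 = 2.635 kWh
Off-peak energy = 0.17 kW × 4 h × 31 = 21.08 kWh
Cost = 2.635 × €0.23 + 21.08 × €0.17 = €0.60605 + €3.5836 = €4.19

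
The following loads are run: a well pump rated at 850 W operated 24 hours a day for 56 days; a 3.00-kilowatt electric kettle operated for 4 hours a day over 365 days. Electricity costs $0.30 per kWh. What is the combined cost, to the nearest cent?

well pump: Runtime = 24 h × 56 = 1344 h
well pump: 0.85 kW × 1344 h = 1142.4 kWh
electric kettle: Runtime = 4 h/day × 365 days = 1460 h
electric kettle: 3 kW × 1460 h = 4380 kWh
Total energy = 5522.4 kWh
Cost = 5522.4 × $0.30 = $1656.72

$1656.72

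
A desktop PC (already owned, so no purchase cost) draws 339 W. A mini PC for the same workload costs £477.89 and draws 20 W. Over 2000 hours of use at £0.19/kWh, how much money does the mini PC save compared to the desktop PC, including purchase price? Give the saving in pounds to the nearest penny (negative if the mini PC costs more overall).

desktop PC: £0.00 + (339/1000) kW × 2000 h × £0.19 = £0.00 + £128.82 = £128.82
mini PC: £477.89 + (20/1000) kW × 2000 h × £0.19 = £477.89 + £7.6 = £485.49
Saving = £128.82 − £485.49 = −£356.67

-£356.67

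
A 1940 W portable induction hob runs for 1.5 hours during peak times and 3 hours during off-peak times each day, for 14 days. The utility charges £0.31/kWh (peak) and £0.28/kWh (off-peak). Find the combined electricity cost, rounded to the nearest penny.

£35.44

Peak energy = 1.94 kW × 1.5 h × 14 = 40.74 kWh
Off-peak energy = 1.94 kW × 3 h × 14 = 81.48 kWh
Cost = 40.74 × £0.31 + 81.48 × £0.28 = £12.6294 + £22.8144 = £35.44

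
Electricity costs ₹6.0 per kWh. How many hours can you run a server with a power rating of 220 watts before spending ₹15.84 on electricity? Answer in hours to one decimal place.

Energy available = ₹15.84 ÷ ₹6.0/kWh = 2.64 kWh
Hours = 2.64 kWh ÷ 0.22 kW = 12.0 h

12.0 h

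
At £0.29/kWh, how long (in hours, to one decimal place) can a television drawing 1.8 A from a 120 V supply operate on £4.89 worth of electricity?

Power = 1.8 A × 120 V = 216 W = 0.216 kW
Energy available = £4.89 ÷ £0.29/kWh = 16.8621 kWh
Hours = 16.8621 kWh ÷ 0.216 kW = 78.1 h

78.1 h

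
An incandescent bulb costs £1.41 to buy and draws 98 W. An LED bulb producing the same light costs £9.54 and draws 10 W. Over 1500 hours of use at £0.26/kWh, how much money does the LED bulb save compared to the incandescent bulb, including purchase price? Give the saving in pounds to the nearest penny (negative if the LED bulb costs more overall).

incandescent bulb: £1.41 + (98/1000) kW × 1500 h × £0.26 = £1.41 + £38.22 = £39.63
LED bulb: £9.54 + (10/1000) kW × 1500 h × £0.26 = £9.54 + £3.9 = £13.44
Saving = £39.63 − £13.44 = £26.19

£26.19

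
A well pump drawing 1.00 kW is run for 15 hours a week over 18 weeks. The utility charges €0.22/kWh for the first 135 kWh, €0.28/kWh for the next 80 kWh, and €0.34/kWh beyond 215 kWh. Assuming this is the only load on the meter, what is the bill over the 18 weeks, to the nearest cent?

Runtime = 15 h/week × 18 weeks = 270 h
Energy = 1 kW × 270 h = 270 kWh
Tier 1 (0–135 kWh): 135 × €0.22 = €29.7
Tier 2 (135–215 kWh): 80 × €0.28 = €22.4
Above 215 kWh: 55 × €0.34 = €18.7
Bill = €70.80

€70.80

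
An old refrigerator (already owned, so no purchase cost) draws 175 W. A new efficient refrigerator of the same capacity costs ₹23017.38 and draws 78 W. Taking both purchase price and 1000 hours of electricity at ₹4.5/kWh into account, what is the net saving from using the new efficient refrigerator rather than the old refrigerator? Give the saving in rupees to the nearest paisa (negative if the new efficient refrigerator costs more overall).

old refrigerator: ₹0.00 + (175/1000) kW × 1000 h × ₹4.5 = ₹0.00 + ₹787.5 = ₹787.5
new efficient refrigerator: ₹23017.38 + (78/1000) kW × 1000 h × ₹4.5 = ₹23017.38 + ₹351 = ₹23368.38
Saving = ₹787.5 − ₹23368.38 = −₹22580.88

-₹22580.88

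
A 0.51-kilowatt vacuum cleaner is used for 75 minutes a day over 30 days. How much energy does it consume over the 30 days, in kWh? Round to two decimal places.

Runtime = 75 min × 30 = 2250 min = 37.5 h
Energy = 0.51 kW × 37.5 h = 19.125 kWh ≈ 19.13 kWh

19.13 kWh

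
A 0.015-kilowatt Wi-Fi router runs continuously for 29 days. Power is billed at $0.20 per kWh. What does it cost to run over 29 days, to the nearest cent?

Runtime = 24 h × 29 = 696 h
Energy = 0.015 kW × 696 h = 10.44 kWh
Cost = 10.44 kWh × $0.20/kWh = $2.09

$2.09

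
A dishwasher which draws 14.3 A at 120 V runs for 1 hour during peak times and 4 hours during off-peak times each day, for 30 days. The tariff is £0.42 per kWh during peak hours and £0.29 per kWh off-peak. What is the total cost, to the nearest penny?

£81.34

Power = 14.3 A × 120 V = 1716 W = 1.716 kW
Peak energy = 1.716 kW × 1 h × 30 = 51.48 kWh
Off-peak energy = 1.716 kW × 4 h × 30 = 205.92 kWh
Cost = 51.48 × £0.42 + 205.92 × £0.29 = £21.6216 + £59.7168 = £81.34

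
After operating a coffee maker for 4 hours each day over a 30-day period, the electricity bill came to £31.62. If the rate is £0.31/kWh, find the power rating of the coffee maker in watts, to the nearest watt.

Energy = £31.62 ÷ £0.31/kWh = 102 kWh
Runtime = 4 h/day × 30 days = 120 h
Power = 102 kWh ÷ 120 h = 0.85 kW = 850 W

850 W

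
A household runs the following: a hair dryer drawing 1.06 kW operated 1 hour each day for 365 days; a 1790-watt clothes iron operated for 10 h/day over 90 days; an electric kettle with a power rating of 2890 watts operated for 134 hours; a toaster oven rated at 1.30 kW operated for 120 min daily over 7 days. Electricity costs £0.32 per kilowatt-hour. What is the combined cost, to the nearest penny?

£769.08

hair dryer: Runtime = 1 h/day × 365 days = 365 h
hair dryer: 1.06 kW × 365 h = 386.9 kWh
clothes iron: Runtime = 10 h/day × 90 days = 900 h
clothes iron: 1.79 kW × 900 h = 1611 kWh
electric kettle: 2.89 kW × 134 h = 387.26 kWh
toaster oven: Runtime = 120 min × 7 = 840 min = 14 h
toaster oven: 1.3 kW × 14 h = 18.2 kWh
Total energy = 2403.36 kWh
Cost = 2403.36 × £0.32 = £769.08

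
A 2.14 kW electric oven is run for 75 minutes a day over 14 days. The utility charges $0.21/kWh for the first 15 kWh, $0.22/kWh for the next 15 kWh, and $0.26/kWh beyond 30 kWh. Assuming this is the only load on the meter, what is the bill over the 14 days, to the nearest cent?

Runtime = 75 min × 14 = 1050 min = 17.5 h
Energy = 2.14 kW × 17.5 h = 37.45 kWh
Tier 1 (0–15 kWh): 15 × $0.21 = $3.15
Tier 2 (15–30 kWh): 15 × $0.22 = $3.3
Above 30 kWh: 7.45 × $0.26 = $1.937
Bill = $8.39

$8.39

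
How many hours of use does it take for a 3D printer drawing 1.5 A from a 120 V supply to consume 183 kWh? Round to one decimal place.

Power = 1.5 A × 120 V = 180 W = 0.18 kW
Hours = 183 kWh ÷ 0.18 kW = 1016.7 h

1016.7 h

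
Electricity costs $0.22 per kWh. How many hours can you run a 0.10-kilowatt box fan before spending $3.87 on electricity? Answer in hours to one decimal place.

175.9 h

Energy available = $3.87 ÷ $0.22/kWh = 17.5909 kWh
Hours = 17.5909 kWh ÷ 0.1 kW = 175.9 h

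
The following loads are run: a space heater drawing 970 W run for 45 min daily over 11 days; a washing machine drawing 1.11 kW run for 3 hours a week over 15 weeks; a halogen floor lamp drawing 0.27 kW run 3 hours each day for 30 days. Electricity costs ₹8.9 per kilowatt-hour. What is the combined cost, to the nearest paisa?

space heater: Runtime = 45 min × 11 = 495 min = 8.25 h
space heater: 0.97 kW × 8.25 h = 8.0025 kWh
washing machine: Runtime = 3 h/week × 15 weeks = 45 h
washing machine: 1.11 kW × 45 h = 49.95 kWh
halogen floor lamp: Runtime = 3 h/day × 30 days = 90 h
halogen floor lamp: 0.27 kW × 90 h = 24.3 kWh
Total energy = 82.2525 kWh
Cost = 82.2525 × ₹8.9 = ₹732.05

₹732.05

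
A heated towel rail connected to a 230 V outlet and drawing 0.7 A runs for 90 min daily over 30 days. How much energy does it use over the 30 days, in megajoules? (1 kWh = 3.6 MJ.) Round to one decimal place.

26.1 MJ

Power = 0.7 A × 230 V = 161 W = 0.161 kW
Runtime = 90 min × 30 = 2700 min = 45 h
Energy = 0.161 kW × 45 h = 7.245 kWh
= 7.245 × 3.6 MJ = 26.1 MJ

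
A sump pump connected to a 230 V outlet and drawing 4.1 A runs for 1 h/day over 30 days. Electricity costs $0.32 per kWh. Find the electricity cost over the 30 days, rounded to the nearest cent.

Power = 4.1 A × 230 V = 943 W = 0.943 kW
Runtime = 1 h/day × 30 days = 30 h
Energy = 0.943 kW × 30 h = 28.29 kWh
Cost = 28.29 kWh × $0.32/kWh = $9.05

$9.05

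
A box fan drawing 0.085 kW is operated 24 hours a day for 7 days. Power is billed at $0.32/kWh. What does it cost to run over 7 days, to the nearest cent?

Runtime = 24 h × 7 = 168 h
Energy = 0.085 kW × 168 h = 14.28 kWh
Cost = 14.28 kWh × $0.32/kWh = $4.57

$4.57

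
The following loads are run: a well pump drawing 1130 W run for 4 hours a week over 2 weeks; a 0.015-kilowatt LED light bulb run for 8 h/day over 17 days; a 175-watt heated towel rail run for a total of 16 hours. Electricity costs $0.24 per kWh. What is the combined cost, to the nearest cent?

well pump: Runtime = 4 h/week × 2 weeks = 8 h
well pump: 1.13 kW × 8 h = 9.04 kWh
LED light bulb: Runtime = 8 h/day × 17 days = 136 h
LED light bulb: 0.015 kW × 136 h = 2.04 kWh
heated towel rail: 0.175 kW × 16 h = 2.8 kWh
Total energy = 13.88 kWh
Cost = 13.88 × $0.24 = $3.33

$3.33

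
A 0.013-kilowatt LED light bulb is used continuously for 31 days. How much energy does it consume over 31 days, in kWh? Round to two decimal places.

9.67 kWh

Runtime = 24 h × 31 = 744 h
Energy = 0.013 kW × 744 h = 9.672 kWh ≈ 9.67 kWh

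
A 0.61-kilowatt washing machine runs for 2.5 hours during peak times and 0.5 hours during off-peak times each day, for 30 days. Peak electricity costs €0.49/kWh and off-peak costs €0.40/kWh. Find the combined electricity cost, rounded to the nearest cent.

Peak energy = 0.61 kW × 2.5 h × 30 = 45.75 kWh
Off-peak energy = 0.61 kW × 0.5 h × 30 = 9.15 kWh
Cost = 45.75 × €0.49 + 9.15 × €0.40 = €22.4175 + €3.66 = €26.08

€26.08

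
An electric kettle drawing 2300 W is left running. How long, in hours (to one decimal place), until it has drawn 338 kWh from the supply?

Hours = 338 kWh ÷ 2.3 kW = 147.0 h

147.0 h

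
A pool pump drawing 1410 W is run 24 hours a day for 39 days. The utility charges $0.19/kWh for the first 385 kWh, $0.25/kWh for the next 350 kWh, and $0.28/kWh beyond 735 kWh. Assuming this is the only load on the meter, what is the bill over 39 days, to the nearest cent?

$324.38

Runtime = 24 h × 39 = 936 h
Energy = 1.41 kW × 936 h = 1319.76 kWh
Tier 1 (0–385 kWh): 385 × $0.19 = $73.15
Tier 2 (385–735 kWh): 350 × $0.25 = $87.5
Above 735 kWh: 584.76 × $0.28 = $163.7328
Bill = $324.38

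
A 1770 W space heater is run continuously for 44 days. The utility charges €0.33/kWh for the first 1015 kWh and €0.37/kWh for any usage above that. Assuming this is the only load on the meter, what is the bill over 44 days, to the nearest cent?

Runtime = 24 h × 44 = 1056 h
Energy = 1.77 kW × 1056 h = 1869.12 kWh
Tier 1 (0–1015 kWh): 1015 × €0.33 = €334.95
Above 1015 kWh: 854.12 × €0.37 = €316.0244
Bill = €650.97

€650.97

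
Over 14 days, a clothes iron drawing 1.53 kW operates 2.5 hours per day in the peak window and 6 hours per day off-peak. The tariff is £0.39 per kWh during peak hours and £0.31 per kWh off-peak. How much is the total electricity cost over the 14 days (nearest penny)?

Peak energy = 1.53 kW × 2.5 h × 14 = 53.55 kWh
Off-peak energy = 1.53 kW × 6 h × 14 = 128.52 kWh
Cost = 53.55 × £0.39 + 128.52 × £0.31 = £20.8845 + £39.8412 = £60.73

£60.73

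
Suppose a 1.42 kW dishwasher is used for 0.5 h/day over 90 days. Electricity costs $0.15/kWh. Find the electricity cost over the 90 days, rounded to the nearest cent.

$9.59

Runtime = 0.5 h/day × 90 days = 45 h
Energy = 1.42 kW × 45 h = 63.9 kWh
Cost = 63.9 kWh × $0.15/kWh = $9.59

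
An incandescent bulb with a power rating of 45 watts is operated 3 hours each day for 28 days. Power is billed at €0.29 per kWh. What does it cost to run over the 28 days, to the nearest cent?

€1.10

Runtime = 3 h/day × 28 days = 84 h
Energy = 0.045 kW × 84 h = 3.78 kWh
Cost = 3.78 kWh × €0.29/kWh = €1.10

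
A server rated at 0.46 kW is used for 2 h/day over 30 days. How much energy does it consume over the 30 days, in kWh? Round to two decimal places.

Runtime = 2 h/day × 30 days = 60 h
Energy = 0.46 kW × 60 h = 27.6 kWh

27.60 kWh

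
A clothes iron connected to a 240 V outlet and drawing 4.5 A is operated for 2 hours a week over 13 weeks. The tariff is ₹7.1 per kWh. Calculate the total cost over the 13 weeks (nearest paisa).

₹199.37

Power = 4.5 A × 240 V = 1080 W = 1.08 kW
Runtime = 2 h/week × 13 weeks = 26 h
Energy = 1.08 kW × 26 h = 28.08 kWh
Cost = 28.08 kWh × ₹7.1/kWh = ₹199.37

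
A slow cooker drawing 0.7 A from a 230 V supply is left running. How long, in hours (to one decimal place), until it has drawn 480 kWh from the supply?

2981.4 h

Power = 0.7 A × 230 V = 161 W = 0.161 kW
Hours = 480 kWh ÷ 0.161 kW = 2981.4 h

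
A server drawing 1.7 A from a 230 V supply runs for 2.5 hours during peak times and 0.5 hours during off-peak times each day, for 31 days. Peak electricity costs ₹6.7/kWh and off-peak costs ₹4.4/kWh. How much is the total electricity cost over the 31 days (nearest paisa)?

₹229.69

Power = 1.7 A × 230 V = 391 W = 0.391 kW
Peak energy = 0.391 kW × 2.5 h × 31 = 30.3025 kWh
Off-peak energy = 0.391 kW × 0.5 h × 31 = 6.0605 kWh
Cost = 30.3025 × ₹6.7 + 6.0605 × ₹4.4 = ₹203.02675 + ₹26.6662 = ₹229.69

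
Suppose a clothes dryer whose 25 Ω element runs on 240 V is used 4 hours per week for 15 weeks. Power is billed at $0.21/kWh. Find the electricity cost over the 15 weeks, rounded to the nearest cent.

$29.03

Power = V²/R = 240²/25 = 2304 W = 2.304 kW
Runtime = 4 h/week × 15 weeks = 60 h
Energy = 2.304 kW × 60 h = 138.24 kWh
Cost = 138.24 kWh × $0.21/kWh = $29.03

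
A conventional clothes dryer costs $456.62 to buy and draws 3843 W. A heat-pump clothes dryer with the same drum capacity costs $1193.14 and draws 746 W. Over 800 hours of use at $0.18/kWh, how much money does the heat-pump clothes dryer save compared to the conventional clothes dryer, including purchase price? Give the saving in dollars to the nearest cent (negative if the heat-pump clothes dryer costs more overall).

-$290.55

conventional clothes dryer: $456.62 + (3843/1000) kW × 800 h × $0.18 = $456.62 + $553.392 = $1010.012
heat-pump clothes dryer: $1193.14 + (746/1000) kW × 800 h × $0.18 = $1193.14 + $107.424 = $1300.564
Saving = $1010.012 − $1300.564 = −$290.552 → -$290.55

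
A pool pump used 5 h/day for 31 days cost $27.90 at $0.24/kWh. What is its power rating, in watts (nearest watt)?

Energy = $27.90 ÷ $0.24/kWh = 116.25 kWh
Runtime = 5 h/day × 31 days = 155 h
Power = 116.25 kWh ÷ 155 h = 0.75 kW = 750 W

750 W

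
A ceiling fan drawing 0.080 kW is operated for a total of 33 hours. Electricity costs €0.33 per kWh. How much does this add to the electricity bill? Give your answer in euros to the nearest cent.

€0.87

Energy = 0.08 kW × 33 h = 2.64 kWh
Cost = 2.64 kWh × €0.33/kWh = €0.87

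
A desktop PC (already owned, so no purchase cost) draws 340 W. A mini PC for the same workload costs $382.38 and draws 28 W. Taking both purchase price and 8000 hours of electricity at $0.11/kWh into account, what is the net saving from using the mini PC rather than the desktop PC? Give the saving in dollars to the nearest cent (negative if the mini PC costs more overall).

-$107.82

desktop PC: $0.00 + (340/1000) kW × 8000 h × $0.11 = $0.00 + $299.2 = $299.2
mini PC: $382.38 + (28/1000) kW × 8000 h × $0.11 = $382.38 + $24.64 = $407.02
Saving = $299.2 − $407.02 = −$107.82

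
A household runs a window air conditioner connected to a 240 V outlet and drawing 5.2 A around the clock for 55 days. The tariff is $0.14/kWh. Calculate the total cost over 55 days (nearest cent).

$230.63

Power = 5.2 A × 240 V = 1248 W = 1.248 kW
Runtime = 24 h × 55 = 1320 h
Energy = 1.248 kW × 1320 h = 1647.36 kWh
Cost = 1647.36 kWh × $0.14/kWh = $230.63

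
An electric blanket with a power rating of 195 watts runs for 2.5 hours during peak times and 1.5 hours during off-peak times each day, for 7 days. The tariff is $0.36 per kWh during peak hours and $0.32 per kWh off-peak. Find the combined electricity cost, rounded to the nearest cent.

$1.88

Peak energy = 0.195 kW × 2.5 h × 7 = 3.4125 kWh
Off-peak energy = 0.195 kW × 1.5 h × 7 = 2.0475 kWh
Cost = 3.4125 × $0.36 + 2.0475 × $0.32 = $1.2285 + $0.6552 = $1.88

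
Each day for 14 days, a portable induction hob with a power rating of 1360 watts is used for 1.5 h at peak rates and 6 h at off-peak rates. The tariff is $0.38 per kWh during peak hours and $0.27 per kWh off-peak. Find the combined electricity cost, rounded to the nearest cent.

$41.70

Peak energy = 1.36 kW × 1.5 h × 14 = 28.56 kWh
Off-peak energy = 1.36 kW × 6 h × 14 = 114.24 kWh
Cost = 28.56 × $0.38 + 114.24 × $0.27 = $10.8528 + $30.8448 = $41.70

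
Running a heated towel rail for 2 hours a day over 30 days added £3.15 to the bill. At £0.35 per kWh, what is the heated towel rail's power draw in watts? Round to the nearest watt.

Energy = £3.15 ÷ £0.35/kWh = 9 kWh
Runtime = 2 h/day × 30 days = 60 h
Power = 9 kWh ÷ 60 h = 0.15 kW = 150 W

150 W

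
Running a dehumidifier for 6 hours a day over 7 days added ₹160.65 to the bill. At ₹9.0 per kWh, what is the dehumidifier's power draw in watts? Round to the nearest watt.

425 W

Energy = ₹160.65 ÷ ₹9.0/kWh = 17.85 kWh
Runtime = 6 h/day × 7 days = 42 h
Power = 17.85 kWh ÷ 42 h = 0.425 kW = 425 W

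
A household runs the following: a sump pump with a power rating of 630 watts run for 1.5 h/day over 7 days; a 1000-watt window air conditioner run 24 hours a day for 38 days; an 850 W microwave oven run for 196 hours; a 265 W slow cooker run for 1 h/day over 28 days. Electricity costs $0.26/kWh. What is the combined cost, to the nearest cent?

$284.09

sump pump: Runtime = 1.5 h/day × 7 days = 10.5 h
sump pump: 0.63 kW × 10.5 h = 6.615 kWh
window air conditioner: Runtime = 24 h × 38 = 912 h
window air conditioner: 1 kW × 912 h = 912 kWh
microwave oven: 0.85 kW × 196 h = 166.6 kWh
slow cooker: Runtime = 1 h/day × 28 days = 28 h
slow cooker: 0.265 kW × 28 h = 7.42 kWh
Total energy = 1092.635 kWh
Cost = 1092.635 × $0.26 = $284.09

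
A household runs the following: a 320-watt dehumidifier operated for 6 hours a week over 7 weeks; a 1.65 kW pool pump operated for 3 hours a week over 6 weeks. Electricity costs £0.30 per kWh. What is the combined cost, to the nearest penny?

£12.94

dehumidifier: Runtime = 6 h/week × 7 weeks = 42 h
dehumidifier: 0.32 kW × 42 h = 13.44 kWh
pool pump: Runtime = 3 h/week × 6 weeks = 18 h
pool pump: 1.65 kW × 18 h = 29.7 kWh
Total energy = 43.14 kWh
Cost = 43.14 × £0.30 = £12.94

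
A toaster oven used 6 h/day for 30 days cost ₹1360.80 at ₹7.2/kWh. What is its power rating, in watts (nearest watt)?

1050 W

Energy = ₹1360.80 ÷ ₹7.2/kWh = 189 kWh
Runtime = 6 h/day × 30 days = 180 h
Power = 189 kWh ÷ 180 h = 1.05 kW = 1050 W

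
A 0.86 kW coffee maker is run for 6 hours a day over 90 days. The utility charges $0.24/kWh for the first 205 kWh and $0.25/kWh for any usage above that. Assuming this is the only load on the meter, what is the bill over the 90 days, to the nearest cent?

Runtime = 6 h/day × 90 days = 540 h
Energy = 0.86 kW × 540 h = 464.4 kWh
Tier 1 (0–205 kWh): 205 × $0.24 = $49.2
Above 205 kWh: 259.4 × $0.25 = $64.85
Bill = $114.05

$114.05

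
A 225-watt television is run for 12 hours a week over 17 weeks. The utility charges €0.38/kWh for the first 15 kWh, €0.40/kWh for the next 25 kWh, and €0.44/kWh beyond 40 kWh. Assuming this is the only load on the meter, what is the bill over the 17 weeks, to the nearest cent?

Runtime = 12 h/week × 17 weeks = 204 h
Energy = 0.225 kW × 204 h = 45.9 kWh
Tier 1 (0–15 kWh): 15 × €0.38 = €5.7
Tier 2 (15–40 kWh): 25 × €0.40 = €10
Above 40 kWh: 5.9 × €0.44 = €2.596
Bill = €18.30

€18.30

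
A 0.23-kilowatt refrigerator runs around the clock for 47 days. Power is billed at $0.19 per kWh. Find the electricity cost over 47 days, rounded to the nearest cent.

Runtime = 24 h × 47 = 1128 h
Energy = 0.23 kW × 1128 h = 259.44 kWh
Cost = 259.44 kWh × $0.19/kWh = $49.29

$49.29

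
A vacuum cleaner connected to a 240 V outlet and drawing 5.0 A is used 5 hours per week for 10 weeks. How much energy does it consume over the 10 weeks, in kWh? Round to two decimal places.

Power = 5.0 A × 240 V = 1200 W = 1.2 kW
Runtime = 5 h/week × 10 weeks = 50 h
Energy = 1.2 kW × 50 h = 60 kWh

60.00 kWh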